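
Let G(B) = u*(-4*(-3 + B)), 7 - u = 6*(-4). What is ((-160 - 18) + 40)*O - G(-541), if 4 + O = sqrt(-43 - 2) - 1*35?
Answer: -62074 - 414*I*sqrt(5) ≈ -62074.0 - 925.73*I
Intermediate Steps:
O = -39 + 3*I*sqrt(5) (O = -4 + (sqrt(-43 - 2) - 1*35) = -4 + (sqrt(-45) - 35) = -4 + (3*I*sqrt(5) - 35) = -4 + (-35 + 3*I*sqrt(5)) = -39 + 3*I*sqrt(5) ≈ -39.0 + 6.7082*I)
u = 31 (u = 7 - 6*(-4) = 7 - 1*(-24) = 7 + 24 = 31)
G(B) = 372 - 124*B (G(B) = 31*(-4*(-3 + B)) = 31*(12 - 4*B) = 372 - 124*B)
((-160 - 18) + 40)*O - G(-541) = ((-160 - 18) + 40)*(-39 + 3*I*sqrt(5)) - (372 - 124*(-541)) = (-178 + 40)*(-39 + 3*I*sqrt(5)) - (372 + 67084) = -138*(-39 + 3*I*sqrt(5)) - 1*67456 = (5382 - 414*I*sqrt(5)) - 67456 = -62074 - 414*I*sqrt(5)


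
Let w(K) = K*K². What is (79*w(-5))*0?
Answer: 0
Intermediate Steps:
w(K) = K³
(79*w(-5))*0 = (79*(-5)³)*0 = (79*(-125))*0 = -9875*0 = 0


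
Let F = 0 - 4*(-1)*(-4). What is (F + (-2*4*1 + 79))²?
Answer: 3025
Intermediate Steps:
F = -16 (F = 0 + 4*(-4) = 0 - 16 = -16)
(F + (-2*4*1 + 79))² = (-16 + (-2*4*1 + 79))² = (-16 + (-8*1 + 79))² = (-16 + (-8 + 79))² = (-16 + 71)² = 55² = 3025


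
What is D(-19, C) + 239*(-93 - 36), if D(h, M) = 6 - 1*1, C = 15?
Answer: -30826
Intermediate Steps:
D(h, M) = 5 (D(h, M) = 6 - 1 = 5)
D(-19, C) + 239*(-93 - 36) = 5 + 239*(-93 - 36) = 5 + 239*(-129) = 5 - 30831 = -30826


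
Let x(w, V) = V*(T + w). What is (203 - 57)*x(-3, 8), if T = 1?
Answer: -2336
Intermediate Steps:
x(w, V) = V*(1 + w)
(203 - 57)*x(-3, 8) = (203 - 57)*(8*(1 - 3)) = 146*(8*(-2)) = 146*(-16) = -2336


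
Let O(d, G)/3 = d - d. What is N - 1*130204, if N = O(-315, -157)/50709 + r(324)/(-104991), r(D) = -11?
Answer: -13670248153/104991 ≈ -1.3020e+5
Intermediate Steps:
O(d, G) = 0 (O(d, G) = 3*(d - d) = 3*0 = 0)
N = 11/104991 (N = 0/50709 - 11/(-104991) = 0*(1/50709) - 11*(-1/104991) = 0 + 11/104991 = 11/104991 ≈ 0.00010477)
N - 1*130204 = 11/104991 - 1*130204 = 11/104991 - 130204 = -13670248153/104991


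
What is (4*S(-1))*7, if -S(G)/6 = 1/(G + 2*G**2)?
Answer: -168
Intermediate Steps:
S(G) = -6/(G + 2*G**2)
(4*S(-1))*7 = (4*(-6/(-1*(1 + 2*(-1)))))*7 = (4*(-6*(-1)/(1 - 2)))*7 = (4*(-6*(-1)/(-1)))*7 = (4*(-6*(-1)*(-1)))*7 = (4*(-6))*7 = -24*7 = -168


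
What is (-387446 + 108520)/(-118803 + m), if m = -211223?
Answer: 139463/165013 ≈ 0.84516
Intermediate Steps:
(-387446 + 108520)/(-118803 + m) = (-387446 + 108520)/(-118803 - 211223) = -278926/(-330026) = -278926*(-1/330026) = 139463/165013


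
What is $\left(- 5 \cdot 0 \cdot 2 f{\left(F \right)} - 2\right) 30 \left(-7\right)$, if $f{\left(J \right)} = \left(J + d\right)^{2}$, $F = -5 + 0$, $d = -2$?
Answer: $420$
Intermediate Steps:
$F = -5$
$f{\left(J \right)} = \left(-2 + J\right)^{2}$ ($f{\left(J \right)} = \left(J - 2\right)^{2} = \left(-2 + J\right)^{2}$)
$\left(- 5 \cdot 0 \cdot 2 f{\left(F \right)} - 2\right) 30 \left(-7\right) = \left(- 5 \cdot 0 \cdot 2 \left(-2 - 5\right)^{2} - 2\right) 30 \left(-7\right) = \left(- 5 \cdot 0 \left(-7\right)^{2} - 2\right) 30 \left(-7\right) = \left(- 5 \cdot 0 \cdot 49 - 2\right) 30 \left(-7\right) = \left(\left(-5\right) 0 - 2\right) 30 \left(-7\right) = \left(0 - 2\right) 30 \left(-7\right) = \left(-2\right) 30 \left(-7\right) = \left(-60\right) \left(-7\right) = 420$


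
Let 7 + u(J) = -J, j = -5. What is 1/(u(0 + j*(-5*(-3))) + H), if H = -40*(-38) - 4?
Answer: 1/1584 ≈ 0.00063131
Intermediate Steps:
u(J) = -7 - J
H = 1516 (H = 1520 - 4 = 1516)
1/(u(0 + j*(-5*(-3))) + H) = 1/((-7 - (0 - (-25)*(-3))) + 1516) = 1/((-7 - (0 - 5*15)) + 1516) = 1/((-7 - (0 - 75)) + 1516) = 1/((-7 - 1*(-75)) + 1516) = 1/((-7 + 75) + 1516) = 1/(68 + 1516) = 1/1584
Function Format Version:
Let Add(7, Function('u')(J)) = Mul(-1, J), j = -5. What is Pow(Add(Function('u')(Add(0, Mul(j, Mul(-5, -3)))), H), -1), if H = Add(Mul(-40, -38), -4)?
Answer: Rational(1, 1584) ≈ 0.00063131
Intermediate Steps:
Function('u')(J) = Add(-7, Mul(-1, J))
H = 1516 (H = Add(1520, -4) = 1516)
Pow(Add(Function('u')(Add(0, Mul(j, Mul(-5, -3)))), H), -1) = Pow(Add(Add(-7, Mul(-1, Add(0, Mul(-5, Mul(-5, -3))))), 1516), -1) = Pow(Add(Add(-7, Mul(-1, Add(0, Mul(-5, 15)))), 1516), -1) = Pow(Add(Add(-7, Mul(-1, Add(0, -75))), 1516), -1) = Pow(Add(Add(-7, Mul(-1, -75)), 1516), -1) = Pow(Add(Add(-7, 75), 1516), -1) = Pow(Add(68, 1516), -1) = Pow(1584, -1) = Rational(1, 1584)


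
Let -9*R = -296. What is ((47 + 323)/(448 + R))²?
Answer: 2772225/4682896 ≈ 0.59199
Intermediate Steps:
R = 296/9 (R = -⅑*(-296) = 296/9 ≈ 32.889)
((47 + 323)/(448 + R))² = ((47 + 323)/(448 + 296/9))² = (370/(4328/9))² = (370*(9/4328))² = (1665/2164)² = 2772225/4682896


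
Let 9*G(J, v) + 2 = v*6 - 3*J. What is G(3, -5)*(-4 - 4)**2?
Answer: -2624/9 ≈ -291.56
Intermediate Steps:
G(J, v) = -2/9 - J/3 + 2*v/3 (G(J, v) = -2/9 + (v*6 - 3*J)/9 = -2/9 + (6*v - 3*J)/9 = -2/9 + (-3*J + 6*v)/9 = -2/9 + (-J/3 + 2*v/3) = -2/9 - J/3 + 2*v/3)
G(3, -5)*(-4 - 4)**2 = (-2/9 - 1/3*3 + (2/3)*(-5))*(-4 - 4)**2 = (-2/9 - 1 - 10/3)*(-8)**2 = -41/9*64 = -2624/9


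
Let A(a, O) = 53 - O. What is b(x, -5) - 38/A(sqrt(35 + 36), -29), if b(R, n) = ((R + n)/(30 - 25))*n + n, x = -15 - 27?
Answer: 1703/41 ≈ 41.537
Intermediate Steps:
x = -42
b(R, n) = n + n*(R/5 + n/5) (b(R, n) = ((R + n)/5)*n + n = ((R + n)*(1/5))*n + n = (R/5 + n/5)*n + n = n*(R/5 + n/5) + n = n + n*(R/5 + n/5))
b(x, -5) - 38/A(sqrt(35 + 36), -29) = (1/5)*(-5)*(5 - 42 - 5) - 38/(53 - 1*(-29)) = (1/5)*(-5)*(-42) - 38/(53 + 29) = 42 - 38/82 = 42 - 38*1/82 = 42 - 19/41 = 1703/41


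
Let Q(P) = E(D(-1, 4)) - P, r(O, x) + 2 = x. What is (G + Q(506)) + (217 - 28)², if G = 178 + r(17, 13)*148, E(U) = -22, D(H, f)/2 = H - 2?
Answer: 36999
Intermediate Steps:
D(H, f) = -4 + 2*H (D(H, f) = 2*(H - 2) = 2*(-2 + H) = -4 + 2*H)
r(O, x) = -2 + x
G = 1806 (G = 178 + (-2 + 13)*148 = 178 + 11*148 = 178 + 1628 = 1806)
Q(P) = -22 - P
(G + Q(506)) + (217 - 28)² = (1806 + (-22 - 1*506)) + (217 - 28)² = (1806 + (-22 - 506)) + 189² = (1806 - 528) + 35721 = 1278 + 35721 = 36999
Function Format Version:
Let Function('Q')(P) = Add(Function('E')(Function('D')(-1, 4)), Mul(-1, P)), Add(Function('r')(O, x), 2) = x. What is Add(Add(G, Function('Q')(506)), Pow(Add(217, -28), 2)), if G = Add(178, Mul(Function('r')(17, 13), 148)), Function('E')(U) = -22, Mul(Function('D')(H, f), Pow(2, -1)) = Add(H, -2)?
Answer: 36999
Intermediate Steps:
Function('D')(H, f) = Add(-4, Mul(2, H)) (Function('D')(H, f) = Mul(2, Add(H, -2)) = Mul(2, Add(-2, H)) = Add(-4, Mul(2, H)))
Function('r')(O, x) = Add(-2, x)
G = 1806 (G = Add(178, Mul(Add(-2, 13), 148)) = Add(178, Mul(11, 148)) = Add(178, 1628) = 1806)
Function('Q')(P) = Add(-22, Mul(-1, P))
Add(Add(G, Function('Q')(506)), Pow(Add(217, -28), 2)) = Add(Add(1806, Add(-22, Mul(-1, 506))), Pow(Add(217, -28), 2)) = Add(Add(1806, Add(-22, -506)), Pow(189, 2)) = Add(Add(1806, -528), 35721) = Add(1278, 35721) = 36999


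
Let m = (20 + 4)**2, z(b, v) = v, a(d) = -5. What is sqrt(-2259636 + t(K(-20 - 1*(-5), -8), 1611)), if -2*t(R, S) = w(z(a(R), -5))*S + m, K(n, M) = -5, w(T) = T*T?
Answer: I*sqrt(9120246)/2 ≈ 1510.0*I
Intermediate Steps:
w(T) = T**2
m = 576 (m = 24**2 = 576)
t(R, S) = -288 - 25*S/2 (t(R, S) = -((-5)**2*S + 576)/2 = -(25*S + 576)/2 = -(576 + 25*S)/2 = -288 - 25*S/2)
sqrt(-2259636 + t(K(-20 - 1*(-5), -8), 1611)) = sqrt(-2259636 + (-288 - 25/2*1611)) = sqrt(-2259636 + (-288 - 40275/2)) = sqrt(-2259636 - 40851/2) = sqrt(-4560123/2) = I*sqrt(9120246)/2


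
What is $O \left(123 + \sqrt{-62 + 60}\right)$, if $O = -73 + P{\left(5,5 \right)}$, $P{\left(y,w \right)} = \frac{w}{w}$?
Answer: $-8856 - 72 i \sqrt{2} \approx -8856.0 - 101.82 i$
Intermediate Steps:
$P{\left(y,w \right)} = 1$
$O = -72$ ($O = -73 + 1 = -72$)
$O \left(123 + \sqrt{-62 + 60}\right) = - 72 \left(123 + \sqrt{-62 + 60}\right) = - 72 \left(123 + \sqrt{-2}\right) = - 72 \left(123 + i \sqrt{2}\right) = -8856 - 72 i \sqrt{2}$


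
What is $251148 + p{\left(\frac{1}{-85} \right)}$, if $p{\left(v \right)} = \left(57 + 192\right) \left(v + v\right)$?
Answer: $\frac{21347082}{85} \approx 2.5114 \cdot 10^{5}$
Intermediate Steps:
$p{\left(v \right)} = 498 v$ ($p{\left(v \right)} = 249 \cdot 2 v = 498 v$)
$251148 + p{\left(\frac{1}{-85} \right)} = 251148 + \frac{498}{-85} = 251148 + 498 \left(- \frac{1}{85}\right) = 251148 - \frac{498}{85} = \frac{21347082}{85}$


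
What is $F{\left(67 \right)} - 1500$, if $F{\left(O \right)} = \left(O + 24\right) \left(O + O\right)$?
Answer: $10694$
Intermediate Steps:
$F{\left(O \right)} = 2 O \left(24 + O\right)$ ($F{\left(O \right)} = \left(24 + O\right) 2 O = 2 O \left(24 + O\right)$)
$F{\left(67 \right)} - 1500 = 2 \cdot 67 \left(24 + 67\right) - 1500 = 2 \cdot 67 \cdot 91 - 1500 = 12194 - 1500 = 10694$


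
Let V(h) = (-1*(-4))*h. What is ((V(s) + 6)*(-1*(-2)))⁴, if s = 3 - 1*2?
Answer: 160000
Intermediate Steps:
s = 1 (s = 3 - 2 = 1)
V(h) = 4*h
((V(s) + 6)*(-1*(-2)))⁴ = ((4*1 + 6)*(-1*(-2)))⁴ = ((4 + 6)*2)⁴ = (10*2)⁴ = 20⁴ = 160000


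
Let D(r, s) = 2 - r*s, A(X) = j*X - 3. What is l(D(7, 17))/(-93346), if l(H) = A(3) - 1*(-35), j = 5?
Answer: -47/93346 ≈ -0.00050350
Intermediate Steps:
A(X) = -3 + 5*X (A(X) = 5*X - 3 = -3 + 5*X)
D(r, s) = 2 - r*s
l(H) = 47 (l(H) = (-3 + 5*3) - 1*(-35) = (-3 + 15) + 35 = 12 + 35 = 47)
l(D(7, 17))/(-93346) = 47/(-93346) = 47*(-1/93346) = -47/93346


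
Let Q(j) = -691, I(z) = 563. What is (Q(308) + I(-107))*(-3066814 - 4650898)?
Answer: 987867136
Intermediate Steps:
(Q(308) + I(-107))*(-3066814 - 4650898) = (-691 + 563)*(-3066814 - 4650898) = -128*(-7717712) = 987867136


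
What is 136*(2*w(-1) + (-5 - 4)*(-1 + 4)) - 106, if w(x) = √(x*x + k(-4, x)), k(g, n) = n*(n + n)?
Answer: -3778 + 272*√3 ≈ -3306.9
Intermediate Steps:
k(g, n) = 2*n² (k(g, n) = n*(2*n) = 2*n²)
w(x) = √3*√(x²) (w(x) = √(x*x + 2*x²) = √(x² + 2*x²) = √(3*x²) = √3*√(x²))
136*(2*w(-1) + (-5 - 4)*(-1 + 4)) - 106 = 136*(2*(√3*√((-1)²)) + (-5 - 4)*(-1 + 4)) - 106 = 136*(2*(√3*√1) - 9*3) - 106 = 136*(2*(√3*1) - 27) - 106 = 136*(2*√3 - 27) - 106 = 136*(-27 + 2*√3) - 106 = (-3672 + 272*√3) - 106 = -3778 + 272*√3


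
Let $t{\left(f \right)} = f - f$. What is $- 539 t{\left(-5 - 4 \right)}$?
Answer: $0$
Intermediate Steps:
$t{\left(f \right)} = 0$
$- 539 t{\left(-5 - 4 \right)} = \left(-539\right) 0 = 0$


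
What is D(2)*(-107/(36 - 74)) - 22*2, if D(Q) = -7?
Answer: -2421/38 ≈ -63.711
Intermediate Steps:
D(2)*(-107/(36 - 74)) - 22*2 = -(-749)/(36 - 74) - 22*2 = -(-749)/(-38) - 44 = -(-749)*(-1)/38 - 44 = -7*107/38 - 44 = -749/38 - 44 = -2421/38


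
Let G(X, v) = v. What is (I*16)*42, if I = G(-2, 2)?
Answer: 1344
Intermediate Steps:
I = 2
(I*16)*42 = (2*16)*42 = 32*42 = 1344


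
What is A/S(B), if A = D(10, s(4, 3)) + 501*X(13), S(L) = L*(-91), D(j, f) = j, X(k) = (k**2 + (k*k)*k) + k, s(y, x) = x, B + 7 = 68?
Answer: -1191889/5551 ≈ -214.72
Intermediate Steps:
B = 61 (B = -7 + 68 = 61)
X(k) = k + k**2 + k**3 (X(k) = (k**2 + k**2*k) + k = (k**2 + k**3) + k = k + k**2 + k**3)
S(L) = -91*L
A = 1191889 (A = 10 + 501*(13*(1 + 13 + 13**2)) = 10 + 501*(13*(1 + 13 + 169)) = 10 + 501*(13*183) = 10 + 501*2379 = 10 + 1191879 = 1191889)
A/S(B) = 1191889/((-91*61)) = 1191889/(-5551) = 1191889*(-1/5551) = -1191889/5551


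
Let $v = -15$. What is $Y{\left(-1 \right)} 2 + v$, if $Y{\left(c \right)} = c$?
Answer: $-17$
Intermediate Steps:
$Y{\left(-1 \right)} 2 + v = \left(-1\right) 2 - 15 = -2 - 15 = -17$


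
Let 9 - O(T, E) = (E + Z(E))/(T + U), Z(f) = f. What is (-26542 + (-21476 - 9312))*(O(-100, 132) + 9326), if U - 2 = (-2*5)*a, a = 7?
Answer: -535265640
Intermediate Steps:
U = -68 (U = 2 - 2*5*7 = 2 - 10*7 = 2 - 70 = -68)
O(T, E) = 9 - 2*E/(-68 + T) (O(T, E) = 9 - (E + E)/(T - 68) = 9 - 2*E/(-68 + T))
(-26542 + (-21476 - 9312))*(O(-100, 132) + 9326) = (-26542 + (-21476 - 9312))*((-612 - 2*132 + 9*(-100))/(-68 - 100) + 9326) = (-26542 - 30788)*((-612 - 264 - 900)/(-168) + 9326) = -57330*(-1/168*(-1776) + 9326) = -57330*(74/7 + 9326) = -57330*65356/7 = -535265640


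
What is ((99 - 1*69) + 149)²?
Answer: 32041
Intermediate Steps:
((99 - 1*69) + 149)² = ((99 - 69) + 149)² = (30 + 149)² = 179² = 32041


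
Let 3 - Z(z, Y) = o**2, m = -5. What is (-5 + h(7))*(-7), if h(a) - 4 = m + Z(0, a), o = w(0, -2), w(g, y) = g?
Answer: 21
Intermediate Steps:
o = 0
Z(z, Y) = 3 (Z(z, Y) = 3 - 1*0**2 = 3 - 1*0 = 3 + 0 = 3)
h(a) = 2 (h(a) = 4 + (-5 + 3) = 4 - 2 = 2)
(-5 + h(7))*(-7) = (-5 + 2)*(-7) = -3*(-7) = 21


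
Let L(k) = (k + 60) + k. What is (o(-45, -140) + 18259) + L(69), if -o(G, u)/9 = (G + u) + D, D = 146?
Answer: 18808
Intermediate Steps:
o(G, u) = -1314 - 9*G - 9*u (o(G, u) = -9*((G + u) + 146) = -9*(146 + G + u) = -1314 - 9*G - 9*u)
L(k) = 60 + 2*k (L(k) = (60 + k) + k = 60 + 2*k)
(o(-45, -140) + 18259) + L(69) = ((-1314 - 9*(-45) - 9*(-140)) + 18259) + (60 + 2*69) = ((-1314 + 405 + 1260) + 18259) + (60 + 138) = (351 + 18259) + 198 = 18610 + 198 = 18808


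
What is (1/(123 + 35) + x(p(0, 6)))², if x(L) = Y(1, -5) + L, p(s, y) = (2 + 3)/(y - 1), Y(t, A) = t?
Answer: 100489/24964 ≈ 4.0254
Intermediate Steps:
p(s, y) = 5/(-1 + y)
x(L) = 1 + L
(1/(123 + 35) + x(p(0, 6)))² = (1/(123 + 35) + (1 + 5/(-1 + 6)))² = (1/158 + (1 + 5/5))² = (1/158 + (1 + 5*(⅕)))² = (1/158 + (1 + 1))² = (1/158 + 2)² = (317/158)² = 100489/24964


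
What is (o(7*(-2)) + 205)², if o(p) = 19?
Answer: 50176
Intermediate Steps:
(o(7*(-2)) + 205)² = (19 + 205)² = 224² = 50176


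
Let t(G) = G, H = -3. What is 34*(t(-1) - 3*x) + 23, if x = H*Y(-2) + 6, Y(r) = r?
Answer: -1235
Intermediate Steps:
x = 12 (x = -3*(-2) + 6 = 6 + 6 = 12)
34*(t(-1) - 3*x) + 23 = 34*(-1 - 3*12) + 23 = 34*(-1 - 36) + 23 = 34*(-37) + 23 = -1258 + 23 = -1235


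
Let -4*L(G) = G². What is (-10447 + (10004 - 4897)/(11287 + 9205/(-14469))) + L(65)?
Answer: -536695547603/46657828 ≈ -11503.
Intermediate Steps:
L(G) = -G²/4
(-10447 + (10004 - 4897)/(11287 + 9205/(-14469))) + L(65) = (-10447 + (10004 - 4897)/(11287 + 9205/(-14469))) - ¼*65² = (-10447 + 5107/(11287 + 9205*(-1/14469))) - ¼*4225 = (-10447 + 5107/(11287 - 1315/2067)) - 4225/4 = (-10447 + 5107/(23328914/2067)) - 4225/4 = (-10447 + 5107*(2067/23328914)) - 4225/4 = (-10447 + 10556169/23328914) - 4225/4 = -243706608389/23328914 - 4225/4 = -536695547603/46657828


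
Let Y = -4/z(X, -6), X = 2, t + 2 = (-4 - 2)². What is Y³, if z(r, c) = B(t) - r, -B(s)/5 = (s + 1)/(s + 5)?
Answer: 3796416/16194277 ≈ 0.23443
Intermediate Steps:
t = 34 (t = -2 + (-4 - 2)² = -2 + (-6)² = -2 + 36 = 34)
B(s) = -5*(1 + s)/(5 + s) (B(s) = -5*(s + 1)/(s + 5) = -5*(1 + s)/(5 + s))
z(r, c) = -175/39 - r (z(r, c) = 5*(-1 - 1*34)/(5 + 34) - r = 5*(-1 - 34)/39 - r = 5*(1/39)*(-35) - r = -175/39 - r)
Y = 156/253 (Y = -4/(-175/39 - 1*2) = -4/(-175/39 - 2) = -4/(-253/39) = -4*(-39/253) = 156/253 ≈ 0.61660)
Y³ = (156/253)³ = 3796416/16194277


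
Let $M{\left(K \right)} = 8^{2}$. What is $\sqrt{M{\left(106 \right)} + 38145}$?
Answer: $\sqrt{38209} \approx 195.47$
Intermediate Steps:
$M{\left(K \right)} = 64$
$\sqrt{M{\left(106 \right)} + 38145} = \sqrt{64 + 38145} = \sqrt{38209}$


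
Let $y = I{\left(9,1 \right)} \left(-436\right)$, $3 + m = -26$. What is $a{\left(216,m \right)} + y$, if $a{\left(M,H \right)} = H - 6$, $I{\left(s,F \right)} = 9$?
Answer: $-3959$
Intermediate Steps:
$m = -29$ ($m = -3 - 26 = -29$)
$y = -3924$ ($y = 9 \left(-436\right) = -3924$)
$a{\left(M,H \right)} = -6 + H$ ($a{\left(M,H \right)} = H - 6 = -6 + H$)
$a{\left(216,m \right)} + y = \left(-6 - 29\right) - 3924 = -35 - 3924 = -3959$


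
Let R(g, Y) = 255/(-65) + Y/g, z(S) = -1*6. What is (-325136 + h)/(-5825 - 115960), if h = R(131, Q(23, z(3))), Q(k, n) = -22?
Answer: 110742715/41479971 ≈ 2.6698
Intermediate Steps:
z(S) = -6
R(g, Y) = -51/13 + Y/g (R(g, Y) = 255*(-1/65) + Y/g = -51/13 + Y/g)
h = -6967/1703 (h = -51/13 - 22/131 = -6967/1703 ≈ -4.0910)
(-325136 + h)/(-5825 - 115960) = (-325136 - 6967/1703)/(-5825 - 115960) = -553713575/1703/(-121785) = -553713575/1703*(-1/121785) = 110742715/41479971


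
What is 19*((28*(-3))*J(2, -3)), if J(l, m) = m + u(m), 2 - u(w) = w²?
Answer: 15960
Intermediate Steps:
u(w) = 2 - w²
J(l, m) = 2 + m - m² (J(l, m) = m + (2 - m²) = 2 + m - m²)
19*((28*(-3))*J(2, -3)) = 19*((28*(-3))*(2 - 3 - 1*(-3)²)) = 19*(-84*(2 - 3 - 1*9)) = 19*(-84*(2 - 3 - 9)) = 19*(-84*(-10)) = 19*840 = 15960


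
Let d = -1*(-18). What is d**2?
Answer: 324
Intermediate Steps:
d = 18
d**2 = 18**2 = 324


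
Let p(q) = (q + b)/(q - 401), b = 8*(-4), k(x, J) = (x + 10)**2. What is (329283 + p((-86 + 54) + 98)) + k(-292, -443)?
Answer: 136950311/335 ≈ 4.0881e+5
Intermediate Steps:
k(x, J) = (10 + x)**2
b = -32
p(q) = (-32 + q)/(-401 + q) (p(q) = (q - 32)/(q - 401) = (-32 + q)/(-401 + q))
(329283 + p((-86 + 54) + 98)) + k(-292, -443) = (329283 + (-32 + ((-86 + 54) + 98))/(-401 + ((-86 + 54) + 98))) + (10 - 292)**2 = (329283 + (-32 + (-32 + 98))/(-401 + (-32 + 98))) + (-282)**2 = (329283 + (-32 + 66)/(-401 + 66)) + 79524 = (329283 + 34/(-335)) + 79524 = (329283 - 1/335*34) + 79524 = (329283 - 34/335) + 79524 = 110309771/335 + 79524 = 136950311/335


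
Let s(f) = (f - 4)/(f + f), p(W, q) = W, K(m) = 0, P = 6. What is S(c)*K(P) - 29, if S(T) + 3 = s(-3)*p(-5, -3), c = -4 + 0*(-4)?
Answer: -29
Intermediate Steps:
c = -4 (c = -4 + 0 = -4)
s(f) = (-4 + f)/(2*f) (s(f) = (-4 + f)/((2*f)) = (-4 + f)*(1/(2*f)) = (-4 + f)/(2*f))
S(T) = -53/6 (S(T) = -3 + ((½)*(-4 - 3)/(-3))*(-5) = -3 + ((½)*(-⅓)*(-7))*(-5) = -3 + (7/6)*(-5) = -3 - 35/6 = -53/6)
S(c)*K(P) - 29 = -53/6*0 - 29 = 0 - 29 = -29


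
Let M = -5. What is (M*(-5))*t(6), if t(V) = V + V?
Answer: 300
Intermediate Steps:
t(V) = 2*V
(M*(-5))*t(6) = (-5*(-5))*(2*6) = 25*12 = 300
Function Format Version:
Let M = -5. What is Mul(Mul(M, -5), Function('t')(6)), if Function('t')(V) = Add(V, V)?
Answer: 300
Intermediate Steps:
Function('t')(V) = Mul(2, V)
Mul(Mul(M, -5), Function('t')(6)) = Mul(Mul(-5, -5), Mul(2, 6)) = Mul(25, 12) = 300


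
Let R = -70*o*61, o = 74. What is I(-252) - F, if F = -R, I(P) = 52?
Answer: -315928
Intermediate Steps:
R = -315980 (R = -70*74*61 = -5180*61 = -315980)
F = 315980 (F = -1*(-315980) = 315980)
I(-252) - F = 52 - 1*315980 = 52 - 315980 = -315928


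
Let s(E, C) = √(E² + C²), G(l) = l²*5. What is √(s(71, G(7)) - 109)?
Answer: √(-109 + √65066) ≈ 12.086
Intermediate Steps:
G(l) = 5*l²
s(E, C) = √(C² + E²)
√(s(71, G(7)) - 109) = √(√((5*7²)² + 71²) - 109) = √(√((5*49)² + 5041) - 109) = √(√(245² + 5041) - 109) = √(√(60025 + 5041) - 109) = √(√65066 - 109) = √(-109 + √65066)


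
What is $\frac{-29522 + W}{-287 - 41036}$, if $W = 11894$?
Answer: $\frac{17628}{41323} \approx 0.42659$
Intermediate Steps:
$\frac{-29522 + W}{-287 - 41036} = \frac{-29522 + 11894}{-287 - 41036} = - \frac{17628}{-41323} = \left(-17628\right) \left(- \frac{1}{41323}\right) = \frac{17628}{41323}$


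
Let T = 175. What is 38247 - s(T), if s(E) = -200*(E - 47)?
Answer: 63847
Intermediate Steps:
s(E) = 9400 - 200*E (s(E) = -200*(-47 + E) = 9400 - 200*E)
38247 - s(T) = 38247 - (9400 - 200*175) = 38247 - (9400 - 35000) = 38247 - 1*(-25600) = 38247 + 25600 = 63847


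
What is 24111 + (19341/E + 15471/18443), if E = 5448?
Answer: 807684375525/33492488 ≈ 24115.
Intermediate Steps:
24111 + (19341/E + 15471/18443) = 24111 + (19341/5448 + 15471/18443) = 24111 + (19341*(1/5448) + 15471*(1/18443)) = 24111 + (6447/1816 + 15471/18443) = 24111 + 146997357/33492488 = 807684375525/33492488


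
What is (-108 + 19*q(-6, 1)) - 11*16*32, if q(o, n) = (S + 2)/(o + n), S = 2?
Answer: -28776/5 ≈ -5755.2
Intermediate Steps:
q(o, n) = 4/(n + o) (q(o, n) = (2 + 2)/(o + n) = 4/(n + o))
(-108 + 19*q(-6, 1)) - 11*16*32 = (-108 + 19*(4/(1 - 6))) - 11*16*32 = (-108 + 19*(4/(-5))) - 176*32 = (-108 + 19*(4*(-⅕))) - 1*5632 = (-108 + 19*(-⅘)) - 5632 = (-108 - 76/5) - 5632 = -616/5 - 5632 = -28776/5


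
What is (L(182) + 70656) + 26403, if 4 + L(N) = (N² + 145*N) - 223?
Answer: 156346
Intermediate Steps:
L(N) = -227 + N² + 145*N (L(N) = -4 + ((N² + 145*N) - 223) = -4 + (-223 + N² + 145*N) = -227 + N² + 145*N)
(L(182) + 70656) + 26403 = ((-227 + 182² + 145*182) + 70656) + 26403 = ((-227 + 33124 + 26390) + 70656) + 26403 = (59287 + 70656) + 26403 = 129943 + 26403 = 156346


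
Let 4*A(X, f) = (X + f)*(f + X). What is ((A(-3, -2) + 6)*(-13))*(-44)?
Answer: 7007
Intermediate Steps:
A(X, f) = (X + f)²/4 (A(X, f) = ((X + f)*(f + X))/4 = ((X + f)*(X + f))/4 = (X + f)²/4)
((A(-3, -2) + 6)*(-13))*(-44) = (((-3 - 2)²/4 + 6)*(-13))*(-44) = (((¼)*(-5)² + 6)*(-13))*(-44) = (((¼)*25 + 6)*(-13))*(-44) = ((25/4 + 6)*(-13))*(-44) = ((49/4)*(-13))*(-44) = -637/4*(-44) = 7007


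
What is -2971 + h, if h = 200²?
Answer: 37029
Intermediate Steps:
h = 40000
-2971 + h = -2971 + 40000 = 37029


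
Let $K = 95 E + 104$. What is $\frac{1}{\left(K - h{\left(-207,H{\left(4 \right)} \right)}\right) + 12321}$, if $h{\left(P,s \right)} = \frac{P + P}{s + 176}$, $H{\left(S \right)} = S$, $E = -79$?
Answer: $\frac{10}{49223} \approx 0.00020316$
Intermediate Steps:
$K = -7401$ ($K = 95 \left(-79\right) + 104 = -7505 + 104 = -7401$)
$h{\left(P,s \right)} = \frac{2 P}{176 + s}$
$\frac{1}{\left(K - h{\left(-207,H{\left(4 \right)} \right)}\right) + 12321} = \frac{1}{\left(-7401 - 2 \left(-207\right) \frac{1}{176 + 4}\right) + 12321} = \frac{1}{\left(-7401 - 2 \left(-207\right) \frac{1}{180}\right) + 12321} = \frac{1}{\left(-7401 - - \frac{23}{10}\right) + 12321} = \frac{1}{\left(-7401 + \frac{23}{10}\right) + 12321} = \frac{1}{- \frac{73987}{10} + 12321} = \frac{1}{\frac{49223}{10}} = \frac{10}{49223}$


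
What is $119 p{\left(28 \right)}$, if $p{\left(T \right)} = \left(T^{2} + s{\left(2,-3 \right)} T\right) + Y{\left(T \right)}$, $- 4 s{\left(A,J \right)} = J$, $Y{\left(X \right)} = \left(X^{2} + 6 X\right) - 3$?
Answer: $208726$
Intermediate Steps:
$Y{\left(X \right)} = -3 + X^{2} + 6 X$
$s{\left(A,J \right)} = - \frac{J}{4}$
$p{\left(T \right)} = -3 + 2 T^{2} + \frac{27 T}{4}$ ($p{\left(T \right)} = \left(T^{2} + \left(- \frac{1}{4}\right) \left(-3\right) T\right) + \left(-3 + T^{2} + 6 T\right) = \left(T^{2} + \frac{3 T}{4}\right) + \left(-3 + T^{2} + 6 T\right) = -3 + 2 T^{2} + \frac{27 T}{4}$)
$119 p{\left(28 \right)} = 119 \left(-3 + 2 \cdot 28^{2} + \frac{27}{4} \cdot 28\right) = 119 \left(-3 + 2 \cdot 784 + 189\right) = 119 \left(-3 + 1568 + 189\right) = 119 \cdot 1754 = 208726$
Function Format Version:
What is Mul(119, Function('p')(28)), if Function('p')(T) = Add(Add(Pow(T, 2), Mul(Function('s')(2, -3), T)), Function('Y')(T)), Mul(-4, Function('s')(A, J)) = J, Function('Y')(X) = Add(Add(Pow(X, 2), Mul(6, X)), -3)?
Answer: 208726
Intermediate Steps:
Function('Y')(X) = Add(-3, Pow(X, 2), Mul(6, X))
Function('s')(A, J) = Mul(Rational(-1, 4), J)
Function('p')(T) = Add(-3, Mul(2, Pow(T, 2)), Mul(Rational(27, 4), T)) (Function('p')(T) = Add(Add(Pow(T, 2), Mul(Mul(Rational(-1, 4), -3), T)), Add(-3, Pow(T, 2), Mul(6, T))) = Add(Add(Pow(T, 2), Mul(Rational(3, 4), T)), Add(-3, Pow(T, 2), Mul(6, T))) = Add(-3, Mul(2, Pow(T, 2)), Mul(Rational(27, 4), T)))
Mul(119, Function('p')(28)) = Mul(119, Add(-3, Mul(2, Pow(28, 2)), Mul(Rational(27, 4), 28))) = Mul(119, Add(-3, Mul(2, 784), 189)) = Mul(119, Add(-3, 1568, 189)) = Mul(119, 1754) = 208726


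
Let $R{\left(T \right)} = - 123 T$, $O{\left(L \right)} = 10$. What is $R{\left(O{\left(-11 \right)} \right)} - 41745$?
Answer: $-42975$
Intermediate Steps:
$R{\left(O{\left(-11 \right)} \right)} - 41745 = \left(-123\right) 10 - 41745 = -1230 - 41745 = -42975$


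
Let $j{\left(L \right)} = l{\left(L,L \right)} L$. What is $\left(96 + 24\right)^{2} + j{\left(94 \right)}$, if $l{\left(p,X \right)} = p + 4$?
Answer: $23612$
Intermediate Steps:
$l{\left(p,X \right)} = 4 + p$
$j{\left(L \right)} = L \left(4 + L\right)$ ($j{\left(L \right)} = \left(4 + L\right) L = L \left(4 + L\right)$)
$\left(96 + 24\right)^{2} + j{\left(94 \right)} = \left(96 + 24\right)^{2} + 94 \left(4 + 94\right) = 120^{2} + 94 \cdot 98 = 14400 + 9212 = 23612$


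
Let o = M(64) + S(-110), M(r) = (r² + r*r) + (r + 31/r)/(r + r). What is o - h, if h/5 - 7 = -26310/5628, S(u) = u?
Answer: 31008700619/3842048 ≈ 8070.9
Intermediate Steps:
h = 10905/938 (h = 35 + 5*(-26310/5628) = 35 + 5*(-26310*1/5628) = 35 + 5*(-4385/938) = 35 - 21925/938 = 10905/938 ≈ 11.626)
M(r) = 2*r² + (r + 31/r)/(2*r) (M(r) = (r² + r²) + (r + 31/r)/((2*r)) = 2*r² + (r + 31/r)*(1/(2*r)) = 2*r² + (r + 31/r)/(2*r))
o = 66211871/8192 (o = (½)*(31 + 64² + 4*64⁴)/64² - 110 = (½)*(1/4096)*(31 + 4096 + 4*16777216) - 110 = (½)*(1/4096)*(31 + 4096 + 67108864) - 110 = (½)*(1/4096)*67112991 - 110 = 67112991/8192 - 110 = 66211871/8192 ≈ 8082.5)
o - h = 66211871/8192 - 1*10905/938 = 66211871/8192 - 10905/938 = 31008700619/3842048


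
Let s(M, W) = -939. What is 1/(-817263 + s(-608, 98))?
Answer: -1/818202 ≈ -1.2222e-6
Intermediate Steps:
1/(-817263 + s(-608, 98)) = 1/(-817263 - 939) = 1/(-818202) = -1/818202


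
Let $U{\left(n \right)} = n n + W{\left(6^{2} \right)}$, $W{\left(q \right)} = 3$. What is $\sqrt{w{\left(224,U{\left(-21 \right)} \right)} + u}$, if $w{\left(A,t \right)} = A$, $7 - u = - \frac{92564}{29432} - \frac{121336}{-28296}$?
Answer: $\frac{\sqrt{17298352815920358}}{8675082} \approx 15.161$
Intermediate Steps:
$u = \frac{152427653}{26025246}$ ($u = 7 - \left(- \frac{92564}{29432} - \frac{121336}{-28296}\right) = 7 - \left(\left(-92564\right) \frac{1}{29432} - - \frac{15167}{3537}\right) = 7 - \left(- \frac{23141}{7358} + \frac{15167}{3537}\right) = 7 - \frac{29749069}{26025246} = \frac{152427653}{26025246} \approx 5.8569$)
$U{\left(n \right)} = 3 + n^{2}$ ($U{\left(n \right)} = n n + 3 = n^{2} + 3 = 3 + n^{2}$)
$\sqrt{w{\left(224,U{\left(-21 \right)} \right)} + u} = \sqrt{224 + \frac{152427653}{26025246}} = \sqrt{\frac{5982082757}{26025246}} = \frac{\sqrt{17298352815920358}}{8675082}$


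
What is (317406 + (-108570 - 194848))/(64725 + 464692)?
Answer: 13988/529417 ≈ 0.026422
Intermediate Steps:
(317406 + (-108570 - 194848))/(64725 + 464692) = (317406 - 303418)/529417 = 13988*(1/529417) = 13988/529417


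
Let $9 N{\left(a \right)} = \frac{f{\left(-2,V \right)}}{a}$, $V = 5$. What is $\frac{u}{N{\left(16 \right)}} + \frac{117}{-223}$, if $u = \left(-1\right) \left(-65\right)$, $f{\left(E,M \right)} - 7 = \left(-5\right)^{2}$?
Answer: $\frac{130221}{446} \approx 291.98$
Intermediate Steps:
$f{\left(E,M \right)} = 32$ ($f{\left(E,M \right)} = 7 + \left(-5\right)^{2} = 7 + 25 = 32$)
$u = 65$
$N{\left(a \right)} = \frac{32}{9 a}$ ($N{\left(a \right)} = \frac{32 \frac{1}{a}}{9} = \frac{32}{9 a}$)
$\frac{u}{N{\left(16 \right)}} + \frac{117}{-223} = \frac{65}{\frac{32}{9} \cdot \frac{1}{16}} + \frac{117}{-223} = \frac{65}{\frac{32}{9} \cdot \frac{1}{16}} + 117 \left(- \frac{1}{223}\right) = \frac{65}{\frac{2}{9}} - \frac{117}{223} = 65 \cdot \frac{9}{2} - \frac{117}{223} = \frac{585}{2} - \frac{117}{223} = \frac{130221}{446}$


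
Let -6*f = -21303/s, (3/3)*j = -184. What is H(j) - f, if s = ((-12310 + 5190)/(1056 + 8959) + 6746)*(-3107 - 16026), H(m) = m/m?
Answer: 517019031827/517004808524 ≈ 1.0000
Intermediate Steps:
j = -184
H(m) = 1
s = -258502404262/2003 (s = (-7120/10015 + 6746)*(-19133) = (-7120*1/10015 + 6746)*(-19133) = (-1424/2003 + 6746)*(-19133) = (13510814/2003)*(-19133) = -258502404262/2003 ≈ -1.2906e+8)
f = -14223303/517004808524 (f = -(-7101)/(2*(-258502404262/2003)) = -(-7101)*(-2003)/(2*258502404262) = -1/6*42669909/258502404262 = -14223303/517004808524 ≈ -2.7511e-5)
H(j) - f = 1 - 1*(-14223303/517004808524) = 1 + 14223303/517004808524 = 517019031827/517004808524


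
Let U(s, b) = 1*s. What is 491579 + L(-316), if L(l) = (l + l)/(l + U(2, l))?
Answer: 77178219/157 ≈ 4.9158e+5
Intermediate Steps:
U(s, b) = s
L(l) = 2*l/(2 + l) (L(l) = (l + l)/(l + 2) = (2*l)/(2 + l) = 2*l/(2 + l))
491579 + L(-316) = 491579 + 2*(-316)/(2 - 316) = 491579 + 2*(-316)/(-314) = 491579 + 2*(-316)*(-1/314) = 491579 + 316/157 = 77178219/157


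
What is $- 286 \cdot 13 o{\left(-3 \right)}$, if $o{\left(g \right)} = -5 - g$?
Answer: $7436$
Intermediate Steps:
$- 286 \cdot 13 o{\left(-3 \right)} = - 286 \cdot 13 \left(-5 - -3\right) = - 286 \cdot 13 \left(-5 + 3\right) = - 286 \cdot 13 \left(-2\right) = \left(-286\right) \left(-26\right) = 7436$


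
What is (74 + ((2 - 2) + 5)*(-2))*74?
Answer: 4736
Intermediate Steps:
(74 + ((2 - 2) + 5)*(-2))*74 = (74 + (0 + 5)*(-2))*74 = (74 + 5*(-2))*74 = (74 - 10)*74 = 64*74 = 4736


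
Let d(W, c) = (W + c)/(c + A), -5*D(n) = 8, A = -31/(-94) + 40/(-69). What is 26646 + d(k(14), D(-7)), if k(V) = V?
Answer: 1598171346/59993 ≈ 26639.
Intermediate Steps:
A = -1621/6486 (A = -31*(-1/94) + 40*(-1/69) = 31/94 - 40/69 = -1621/6486 ≈ -0.24992)
D(n) = -8/5 (D(n) = -⅕*8 = -8/5)
d(W, c) = (W + c)/(-1621/6486 + c) (d(W, c) = (W + c)/(c - 1621/6486) = (W + c)/(-1621/6486 + c))
26646 + d(k(14), D(-7)) = 26646 + 6486*(14 - 8/5)/(-1621 + 6486*(-8/5)) = 26646 + 6486*(62/5)/(-1621 - 51888/5) = 26646 + 6486*(62/5)/(-59993/5) = 26646 + 6486*(-5/59993)*(62/5) = 26646 - 402132/59993 = 1598171346/59993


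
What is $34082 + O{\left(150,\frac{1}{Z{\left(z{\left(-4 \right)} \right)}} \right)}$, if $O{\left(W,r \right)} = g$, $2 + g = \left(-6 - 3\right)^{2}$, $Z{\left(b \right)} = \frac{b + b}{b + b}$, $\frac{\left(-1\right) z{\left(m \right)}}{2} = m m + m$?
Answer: $34161$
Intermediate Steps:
$z{\left(m \right)} = - 2 m - 2 m^{2}$ ($z{\left(m \right)} = - 2 \left(m m + m\right) = - 2 \left(m^{2} + m\right) = - 2 \left(m + m^{2}\right) = - 2 m - 2 m^{2}$)
$Z{\left(b \right)} = 1$ ($Z{\left(b \right)} = \frac{2 b}{2 b} = 2 b \frac{1}{2 b} = 1$)
$g = 79$ ($g = -2 + \left(-6 - 3\right)^{2} = -2 + \left(-9\right)^{2} = -2 + 81 = 79$)
$O{\left(W,r \right)} = 79$
$34082 + O{\left(150,\frac{1}{Z{\left(z{\left(-4 \right)} \right)}} \right)} = 34082 + 79 = 34161$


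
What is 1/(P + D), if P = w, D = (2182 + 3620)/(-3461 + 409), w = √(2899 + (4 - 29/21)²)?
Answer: 39842334/60825503407 + 1996008*√320371/60825503407 ≈ 0.019229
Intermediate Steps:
w = 2*√320371/21 (w = √(2899 + (4 - 29*1/21)²) = √(2899 + (4 - 29/21)²) = √(2899 + (55/21)²) = √(2899 + 3025/441) = √(1281484/441) = 2*√320371/21 ≈ 53.906)
D = -2901/1526 (D = 5802/(-3052) = 5802*(-1/3052) = -2901/1526 ≈ -1.9010)
P = 2*√320371/21 ≈ 53.906
1/(P + D) = 1/(2*√320371/21 - 2901/1526) = 1/(-2901/1526 + 2*√320371/21)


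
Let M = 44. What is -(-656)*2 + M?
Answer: 1356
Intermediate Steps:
-(-656)*2 + M = -(-656)*2 + 44 = -16*(-82) + 44 = 1312 + 44 = 1356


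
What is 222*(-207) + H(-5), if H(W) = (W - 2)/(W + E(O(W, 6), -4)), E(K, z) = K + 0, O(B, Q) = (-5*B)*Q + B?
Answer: -919081/20 ≈ -45954.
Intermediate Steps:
O(B, Q) = B - 5*B*Q (O(B, Q) = -5*B*Q + B = B - 5*B*Q)
E(K, z) = K
H(W) = -(-2 + W)/(28*W) (H(W) = (W - 2)/(W + W*(1 - 5*6)) = (-2 + W)/(W + W*(1 - 30)) = (-2 + W)/(W + W*(-29)) = (-2 + W)/(W - 29*W) = (-2 + W)/((-28*W)) = (-2 + W)*(-1/(28*W)) = -(-2 + W)/(28*W))
222*(-207) + H(-5) = 222*(-207) + (1/28)*(2 - 1*(-5))/(-5) = -45954 + (1/28)*(-⅕)*(2 + 5) = -45954 + (1/28)*(-⅕)*7 = -45954 - 1/20 = -919081/20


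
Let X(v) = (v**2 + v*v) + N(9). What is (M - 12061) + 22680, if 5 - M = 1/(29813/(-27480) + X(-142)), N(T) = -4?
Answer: 11772175035688/1108073707 ≈ 10624.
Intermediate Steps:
X(v) = -4 + 2*v**2 (X(v) = (v**2 + v*v) - 4 = (v**2 + v**2) - 4 = 2*v**2 - 4 = -4 + 2*v**2)
M = 5540341055/1108073707 (M = 5 - 1/(29813/(-27480) + (-4 + 2*(-142)**2)) = 5 - 1/(29813*(-1/27480) + (-4 + 2*20164)) = 5 - 1/(-29813/27480 + (-4 + 40328)) = 5 - 1/(-29813/27480 + 40324) = 5 - 1/1108073707/27480 = 5 - 1*27480/1108073707 = 5 - 27480/1108073707 = 5540341055/1108073707 ≈ 5.0000)
(M - 12061) + 22680 = (5540341055/1108073707 - 12061) + 22680 = -13358936639072/1108073707 + 22680 = 11772175035688/1108073707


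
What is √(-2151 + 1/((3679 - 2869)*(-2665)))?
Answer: I*√4949711056966/47970 ≈ 46.379*I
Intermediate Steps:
√(-2151 + 1/((3679 - 2869)*(-2665))) = √(-2151 - 1/2665/810) = √(-2151 + (1/810)*(-1/2665)) = √(-2151 - 1/2158650) = √(-4643256151/2158650) = I*√4949711056966/47970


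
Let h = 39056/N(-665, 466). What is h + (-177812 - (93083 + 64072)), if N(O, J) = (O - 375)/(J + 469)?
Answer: -4811038/13 ≈ -3.7008e+5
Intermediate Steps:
N(O, J) = (-375 + O)/(469 + J)
h = -456467/13 (h = 39056/(((-375 - 665)/(469 + 466))) = 39056/((-1040/935)) = 39056/(((1/935)*(-1040))) = 39056/(-208/187) = 39056*(-187/208) = -456467/13 ≈ -35113.)
h + (-177812 - (93083 + 64072)) = -456467/13 + (-177812 - (93083 + 64072)) = -456467/13 + (-177812 - 1*157155) = -456467/13 + (-177812 - 157155) = -456467/13 - 334967 = -4811038/13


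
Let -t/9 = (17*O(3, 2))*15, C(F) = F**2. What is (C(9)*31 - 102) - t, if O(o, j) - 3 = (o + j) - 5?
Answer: 9294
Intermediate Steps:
O(o, j) = -2 + j + o (O(o, j) = 3 + ((o + j) - 5) = 3 + ((j + o) - 5) = 3 + (-5 + j + o) = -2 + j + o)
t = -6885 (t = -9*17*(-2 + 2 + 3)*15 = -9*17*3*15 = -459*15 = -9*765 = -6885)
(C(9)*31 - 102) - t = (9**2*31 - 102) - 1*(-6885) = (81*31 - 102) + 6885 = (2511 - 102) + 6885 = 2409 + 6885 = 9294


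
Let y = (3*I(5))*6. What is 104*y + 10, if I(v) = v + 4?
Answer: 16858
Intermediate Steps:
I(v) = 4 + v
y = 162 (y = (3*(4 + 5))*6 = (3*9)*6 = 27*6 = 162)
104*y + 10 = 104*162 + 10 = 16848 + 10 = 16858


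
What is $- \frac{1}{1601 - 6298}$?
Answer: $\frac{1}{4697} \approx 0.0002129$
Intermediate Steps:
$- \frac{1}{1601 - 6298} = - \frac{1}{-4697} = \left(-1\right) \left(- \frac{1}{4697}\right) = \frac{1}{4697}$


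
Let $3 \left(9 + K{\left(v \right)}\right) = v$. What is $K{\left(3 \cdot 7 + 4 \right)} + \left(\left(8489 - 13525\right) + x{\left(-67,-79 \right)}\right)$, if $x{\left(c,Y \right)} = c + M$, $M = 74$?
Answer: $- \frac{15089}{3} \approx -5029.7$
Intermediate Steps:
$K{\left(v \right)} = -9 + \frac{v}{3}$
$x{\left(c,Y \right)} = 74 + c$ ($x{\left(c,Y \right)} = c + 74 = 74 + c$)
$K{\left(3 \cdot 7 + 4 \right)} + \left(\left(8489 - 13525\right) + x{\left(-67,-79 \right)}\right) = \left(-9 + \frac{3 \cdot 7 + 4}{3}\right) + \left(\left(8489 - 13525\right) + \left(74 - 67\right)\right) = \left(-9 + \frac{21 + 4}{3}\right) + \left(-5036 + 7\right) = \left(-9 + \frac{1}{3} \cdot 25\right) - 5029 = \left(-9 + \frac{25}{3}\right) - 5029 = - \frac{2}{3} - 5029 = - \frac{15089}{3}$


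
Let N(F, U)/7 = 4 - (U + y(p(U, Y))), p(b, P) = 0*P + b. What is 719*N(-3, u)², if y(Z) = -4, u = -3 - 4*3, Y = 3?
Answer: 18637199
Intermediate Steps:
p(b, P) = b (p(b, P) = 0 + b = b)
u = -15 (u = -3 - 12 = -15)
N(F, U) = 56 - 7*U (N(F, U) = 7*(4 - (U - 4)) = 7*(4 - (-4 + U)) = 7*(4 + (4 - U)) = 7*(8 - U) = 56 - 7*U)
719*N(-3, u)² = 719*(56 - 7*(-15))² = 719*(56 + 105)² = 719*161² = 719*25921 = 18637199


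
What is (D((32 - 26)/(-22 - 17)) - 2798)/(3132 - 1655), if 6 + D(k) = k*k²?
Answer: -6160396/3244969 ≈ -1.8984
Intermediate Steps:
D(k) = -6 + k³ (D(k) = -6 + k*k² = -6 + k³)
(D((32 - 26)/(-22 - 17)) - 2798)/(3132 - 1655) = ((-6 + ((32 - 26)/(-22 - 17))³) - 2798)/(3132 - 1655) = ((-6 + (6/(-39))³) - 2798)/1477 = ((-6 + (6*(-1/39))³) - 2798)*(1/1477) = ((-6 + (-2/13)³) - 2798)*(1/1477) = ((-6 - 8/2197) - 2798)*(1/1477) = (-13190/2197 - 2798)*(1/1477) = -6160396/2197*1/1477 = -6160396/3244969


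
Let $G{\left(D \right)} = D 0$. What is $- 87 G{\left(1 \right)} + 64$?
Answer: $64$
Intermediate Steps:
$G{\left(D \right)} = 0$
$- 87 G{\left(1 \right)} + 64 = \left(-87\right) 0 + 64 = 0 + 64 = 64$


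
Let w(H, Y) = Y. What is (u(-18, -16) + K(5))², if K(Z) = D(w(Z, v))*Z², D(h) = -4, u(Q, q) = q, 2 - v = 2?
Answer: 13456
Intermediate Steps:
v = 0 (v = 2 - 1*2 = 2 - 2 = 0)
K(Z) = -4*Z²
(u(-18, -16) + K(5))² = (-16 - 4*5²)² = (-16 - 4*25)² = (-16 - 100)² = (-116)² = 13456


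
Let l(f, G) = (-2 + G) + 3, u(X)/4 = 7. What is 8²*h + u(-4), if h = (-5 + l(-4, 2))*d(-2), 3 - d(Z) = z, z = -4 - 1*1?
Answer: -996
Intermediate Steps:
u(X) = 28 (u(X) = 4*7 = 28)
z = -5 (z = -4 - 1 = -5)
d(Z) = 8 (d(Z) = 3 - 1*(-5) = 3 + 5 = 8)
l(f, G) = 1 + G
h = -16 (h = (-5 + (1 + 2))*8 = (-5 + 3)*8 = -2*8 = -16)
8²*h + u(-4) = 8²*(-16) + 28 = 64*(-16) + 28 = -1024 + 28 = -996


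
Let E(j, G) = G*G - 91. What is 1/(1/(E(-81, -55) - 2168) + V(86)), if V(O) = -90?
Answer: -766/68939 ≈ -0.011111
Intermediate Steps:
E(j, G) = -91 + G² (E(j, G) = G² - 91 = -91 + G²)
1/(1/(E(-81, -55) - 2168) + V(86)) = 1/(1/((-91 + (-55)²) - 2168) - 90) = 1/(1/((-91 + 3025) - 2168) - 90) = 1/(1/(2934 - 2168) - 90) = 1/(1/766 - 90) = 1/(-68939/766) = -766/68939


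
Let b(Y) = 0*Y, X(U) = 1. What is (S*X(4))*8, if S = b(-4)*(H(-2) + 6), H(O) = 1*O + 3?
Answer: 0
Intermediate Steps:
b(Y) = 0
H(O) = 3 + O (H(O) = O + 3 = 3 + O)
S = 0 (S = 0*((3 - 2) + 6) = 0*(1 + 6) = 0*7 = 0)
(S*X(4))*8 = (0*1)*8 = 0*8 = 0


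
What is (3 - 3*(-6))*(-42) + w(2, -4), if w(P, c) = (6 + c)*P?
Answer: -878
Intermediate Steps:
w(P, c) = P*(6 + c)
(3 - 3*(-6))*(-42) + w(2, -4) = (3 - 3*(-6))*(-42) + 2*(6 - 4) = (3 + 18)*(-42) + 2*2 = 21*(-42) + 4 = -882 + 4 = -878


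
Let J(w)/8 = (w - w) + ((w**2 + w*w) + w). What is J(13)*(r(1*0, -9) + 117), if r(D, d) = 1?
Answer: 331344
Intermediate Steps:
J(w) = 8*w + 16*w**2 (J(w) = 8*((w - w) + ((w**2 + w*w) + w)) = 8*(0 + ((w**2 + w**2) + w)) = 8*(0 + (2*w**2 + w)) = 8*(0 + (w + 2*w**2)) = 8*(w + 2*w**2) = 8*w + 16*w**2)
J(13)*(r(1*0, -9) + 117) = (8*13*(1 + 2*13))*(1 + 117) = (8*13*(1 + 26))*118 = (8*13*27)*118 = 2808*118 = 331344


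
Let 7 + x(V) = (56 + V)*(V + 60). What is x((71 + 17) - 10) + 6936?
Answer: 25421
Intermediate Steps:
x(V) = -7 + (56 + V)*(60 + V) (x(V) = -7 + (56 + V)*(V + 60) = -7 + (56 + V)*(60 + V))
x((71 + 17) - 10) + 6936 = (3353 + ((71 + 17) - 10)**2 + 116*((71 + 17) - 10)) + 6936 = (3353 + (88 - 10)**2 + 116*(88 - 10)) + 6936 = (3353 + 78**2 + 116*78) + 6936 = (3353 + 6084 + 9048) + 6936 = 18485 + 6936 = 25421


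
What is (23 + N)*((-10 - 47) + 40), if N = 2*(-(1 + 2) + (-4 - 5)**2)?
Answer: -3043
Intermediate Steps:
N = 156 (N = 2*(-1*3 + (-9)**2) = 2*(-3 + 81) = 2*78 = 156)
(23 + N)*((-10 - 47) + 40) = (23 + 156)*((-10 - 47) + 40) = 179*(-57 + 40) = 179*(-17) = -3043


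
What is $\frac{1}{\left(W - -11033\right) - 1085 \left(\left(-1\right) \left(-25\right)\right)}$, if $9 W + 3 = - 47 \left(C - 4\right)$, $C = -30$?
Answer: $- \frac{9}{143233} \approx -6.2835 \cdot 10^{-5}$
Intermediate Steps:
$W = \frac{1595}{9}$ ($W = - \frac{1}{3} + \frac{\left(-47\right) \left(-30 - 4\right)}{9} = - \frac{1}{3} + \frac{\left(-47\right) \left(-34\right)}{9} = - \frac{1}{3} + \frac{1}{9} \cdot 1598 = - \frac{1}{3} + \frac{1598}{9} = \frac{1595}{9} \approx 177.22$)
$\frac{1}{\left(W - -11033\right) - 1085 \left(\left(-1\right) \left(-25\right)\right)} = \frac{1}{\left(\frac{1595}{9} - -11033\right) - 1085 \left(\left(-1\right) \left(-25\right)\right)} = \frac{1}{\left(\frac{1595}{9} + 11033\right) - 27125} = \frac{1}{\frac{100892}{9} - 27125} = \frac{1}{- \frac{143233}{9}} = - \frac{9}{143233}$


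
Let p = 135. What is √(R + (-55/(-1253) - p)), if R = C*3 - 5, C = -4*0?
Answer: 9*I*√2712745/1253 ≈ 11.83*I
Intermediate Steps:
C = 0
R = -5 (R = 0*3 - 5 = 0 - 5 = -5)
√(R + (-55/(-1253) - p)) = √(-5 + (-55/(-1253) - 1*135)) = √(-5 + (-55*(-1/1253) - 135)) = √(-5 + (55/1253 - 135)) = √(-5 - 169100/1253) = √(-175365/1253) = 9*I*√2712745/1253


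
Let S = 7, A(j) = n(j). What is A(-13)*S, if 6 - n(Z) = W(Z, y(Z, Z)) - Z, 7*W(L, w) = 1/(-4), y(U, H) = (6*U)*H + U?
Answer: -195/4 ≈ -48.750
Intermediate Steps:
y(U, H) = U + 6*H*U (y(U, H) = 6*H*U + U = U + 6*H*U)
W(L, w) = -1/28 (W(L, w) = (⅐)/(-4) = (⅐)*(-¼) = -1/28)
n(Z) = 169/28 + Z (n(Z) = 6 - (-1/28 - Z) = 6 + (1/28 + Z) = 169/28 + Z)
A(j) = 169/28 + j
A(-13)*S = (169/28 - 13)*7 = -195/28*7 = -195/4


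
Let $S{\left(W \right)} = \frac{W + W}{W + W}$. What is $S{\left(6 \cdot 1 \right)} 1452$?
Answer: $1452$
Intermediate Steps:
$S{\left(W \right)} = 1$ ($S{\left(W \right)} = \frac{2 W}{2 W} = 2 W \frac{1}{2 W} = 1$)
$S{\left(6 \cdot 1 \right)} 1452 = 1 \cdot 1452 = 1452$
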